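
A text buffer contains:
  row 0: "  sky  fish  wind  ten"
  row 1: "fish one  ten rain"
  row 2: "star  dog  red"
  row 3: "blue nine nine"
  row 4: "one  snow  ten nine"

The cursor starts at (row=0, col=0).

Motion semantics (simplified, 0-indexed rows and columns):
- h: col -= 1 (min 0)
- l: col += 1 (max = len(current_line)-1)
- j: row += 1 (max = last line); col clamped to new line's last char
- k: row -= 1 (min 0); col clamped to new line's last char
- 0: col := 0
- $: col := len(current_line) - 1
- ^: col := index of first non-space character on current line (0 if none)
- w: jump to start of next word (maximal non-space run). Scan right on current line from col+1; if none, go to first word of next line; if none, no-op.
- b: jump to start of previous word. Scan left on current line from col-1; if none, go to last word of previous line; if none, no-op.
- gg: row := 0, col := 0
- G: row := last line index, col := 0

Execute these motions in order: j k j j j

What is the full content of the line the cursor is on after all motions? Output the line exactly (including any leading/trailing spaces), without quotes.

After 1 (j): row=1 col=0 char='f'
After 2 (k): row=0 col=0 char='_'
After 3 (j): row=1 col=0 char='f'
After 4 (j): row=2 col=0 char='s'
After 5 (j): row=3 col=0 char='b'

Answer: blue nine nine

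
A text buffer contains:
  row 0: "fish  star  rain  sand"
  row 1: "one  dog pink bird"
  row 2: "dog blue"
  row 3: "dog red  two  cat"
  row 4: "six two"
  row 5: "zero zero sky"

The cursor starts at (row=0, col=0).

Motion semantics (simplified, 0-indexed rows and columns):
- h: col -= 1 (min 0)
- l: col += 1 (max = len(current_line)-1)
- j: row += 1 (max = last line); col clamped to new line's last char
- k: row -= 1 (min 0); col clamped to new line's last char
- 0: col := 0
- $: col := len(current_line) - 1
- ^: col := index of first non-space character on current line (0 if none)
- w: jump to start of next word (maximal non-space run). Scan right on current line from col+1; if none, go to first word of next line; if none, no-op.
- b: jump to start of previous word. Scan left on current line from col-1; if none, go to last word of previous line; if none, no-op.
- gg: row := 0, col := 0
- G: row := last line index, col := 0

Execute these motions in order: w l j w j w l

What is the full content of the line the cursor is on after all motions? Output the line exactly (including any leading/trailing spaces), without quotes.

Answer: dog red  two  cat

Derivation:
After 1 (w): row=0 col=6 char='s'
After 2 (l): row=0 col=7 char='t'
After 3 (j): row=1 col=7 char='g'
After 4 (w): row=1 col=9 char='p'
After 5 (j): row=2 col=7 char='e'
After 6 (w): row=3 col=0 char='d'
After 7 (l): row=3 col=1 char='o'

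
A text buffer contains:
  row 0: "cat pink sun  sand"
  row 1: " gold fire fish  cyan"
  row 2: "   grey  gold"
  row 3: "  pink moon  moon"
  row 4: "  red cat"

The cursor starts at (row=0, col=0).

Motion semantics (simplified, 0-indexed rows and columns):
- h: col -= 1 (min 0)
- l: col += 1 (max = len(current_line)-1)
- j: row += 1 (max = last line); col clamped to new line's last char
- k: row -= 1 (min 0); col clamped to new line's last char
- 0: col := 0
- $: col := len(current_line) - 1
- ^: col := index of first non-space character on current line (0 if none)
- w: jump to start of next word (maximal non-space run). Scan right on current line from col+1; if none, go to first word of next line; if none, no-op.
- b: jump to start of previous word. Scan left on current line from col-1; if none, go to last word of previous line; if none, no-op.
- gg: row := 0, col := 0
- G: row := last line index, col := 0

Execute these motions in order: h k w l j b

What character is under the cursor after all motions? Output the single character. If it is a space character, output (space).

Answer: g

Derivation:
After 1 (h): row=0 col=0 char='c'
After 2 (k): row=0 col=0 char='c'
After 3 (w): row=0 col=4 char='p'
After 4 (l): row=0 col=5 char='i'
After 5 (j): row=1 col=5 char='_'
After 6 (b): row=1 col=1 char='g'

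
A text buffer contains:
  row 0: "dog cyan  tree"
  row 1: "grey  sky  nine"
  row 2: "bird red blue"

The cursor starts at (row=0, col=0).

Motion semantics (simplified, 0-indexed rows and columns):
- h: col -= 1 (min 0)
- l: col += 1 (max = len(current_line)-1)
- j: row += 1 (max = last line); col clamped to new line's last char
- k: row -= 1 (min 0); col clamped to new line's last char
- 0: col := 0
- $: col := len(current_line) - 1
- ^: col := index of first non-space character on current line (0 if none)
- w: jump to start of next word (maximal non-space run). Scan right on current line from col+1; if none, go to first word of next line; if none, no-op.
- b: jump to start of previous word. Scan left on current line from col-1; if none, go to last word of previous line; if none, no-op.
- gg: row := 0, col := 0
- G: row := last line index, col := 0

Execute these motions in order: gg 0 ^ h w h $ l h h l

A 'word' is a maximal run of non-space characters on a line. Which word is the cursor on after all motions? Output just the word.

After 1 (gg): row=0 col=0 char='d'
After 2 (0): row=0 col=0 char='d'
After 3 (^): row=0 col=0 char='d'
After 4 (h): row=0 col=0 char='d'
After 5 (w): row=0 col=4 char='c'
After 6 (h): row=0 col=3 char='_'
After 7 ($): row=0 col=13 char='e'
After 8 (l): row=0 col=13 char='e'
After 9 (h): row=0 col=12 char='e'
After 10 (h): row=0 col=11 char='r'
After 11 (l): row=0 col=12 char='e'

Answer: tree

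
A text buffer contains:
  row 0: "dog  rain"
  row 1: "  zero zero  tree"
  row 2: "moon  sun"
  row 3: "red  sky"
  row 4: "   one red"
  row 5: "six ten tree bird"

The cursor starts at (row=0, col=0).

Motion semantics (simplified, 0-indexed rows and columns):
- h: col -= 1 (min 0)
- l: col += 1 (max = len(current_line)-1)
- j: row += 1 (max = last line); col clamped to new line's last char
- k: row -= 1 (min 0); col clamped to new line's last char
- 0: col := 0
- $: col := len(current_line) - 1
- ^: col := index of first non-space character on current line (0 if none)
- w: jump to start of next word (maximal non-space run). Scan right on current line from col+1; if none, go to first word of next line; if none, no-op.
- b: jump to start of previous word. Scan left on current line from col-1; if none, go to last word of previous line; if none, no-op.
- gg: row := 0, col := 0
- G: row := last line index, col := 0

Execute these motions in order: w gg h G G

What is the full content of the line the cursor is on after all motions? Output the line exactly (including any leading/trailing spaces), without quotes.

Answer: six ten tree bird

Derivation:
After 1 (w): row=0 col=5 char='r'
After 2 (gg): row=0 col=0 char='d'
After 3 (h): row=0 col=0 char='d'
After 4 (G): row=5 col=0 char='s'
After 5 (G): row=5 col=0 char='s'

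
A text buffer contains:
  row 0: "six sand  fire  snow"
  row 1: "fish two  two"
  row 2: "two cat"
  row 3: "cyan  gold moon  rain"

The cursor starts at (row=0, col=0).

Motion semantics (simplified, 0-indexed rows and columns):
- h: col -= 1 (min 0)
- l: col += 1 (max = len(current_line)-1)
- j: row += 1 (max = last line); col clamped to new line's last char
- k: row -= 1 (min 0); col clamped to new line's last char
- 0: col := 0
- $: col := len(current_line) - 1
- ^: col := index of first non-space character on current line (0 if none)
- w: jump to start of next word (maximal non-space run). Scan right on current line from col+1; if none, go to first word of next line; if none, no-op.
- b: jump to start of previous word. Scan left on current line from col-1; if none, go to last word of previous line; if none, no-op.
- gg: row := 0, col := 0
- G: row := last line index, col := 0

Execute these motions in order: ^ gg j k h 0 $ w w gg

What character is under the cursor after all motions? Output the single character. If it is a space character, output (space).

Answer: s

Derivation:
After 1 (^): row=0 col=0 char='s'
After 2 (gg): row=0 col=0 char='s'
After 3 (j): row=1 col=0 char='f'
After 4 (k): row=0 col=0 char='s'
After 5 (h): row=0 col=0 char='s'
After 6 (0): row=0 col=0 char='s'
After 7 ($): row=0 col=19 char='w'
After 8 (w): row=1 col=0 char='f'
After 9 (w): row=1 col=5 char='t'
After 10 (gg): row=0 col=0 char='s'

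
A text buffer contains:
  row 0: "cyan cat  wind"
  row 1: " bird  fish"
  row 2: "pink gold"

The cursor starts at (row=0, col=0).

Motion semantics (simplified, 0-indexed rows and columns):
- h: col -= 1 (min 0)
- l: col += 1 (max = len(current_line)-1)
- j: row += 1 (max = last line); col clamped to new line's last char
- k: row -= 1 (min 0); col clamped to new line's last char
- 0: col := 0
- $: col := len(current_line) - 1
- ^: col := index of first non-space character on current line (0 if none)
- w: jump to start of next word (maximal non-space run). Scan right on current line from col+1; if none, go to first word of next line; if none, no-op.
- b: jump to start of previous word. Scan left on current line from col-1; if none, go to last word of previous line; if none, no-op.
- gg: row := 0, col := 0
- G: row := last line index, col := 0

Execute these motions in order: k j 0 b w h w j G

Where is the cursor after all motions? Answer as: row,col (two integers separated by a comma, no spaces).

Answer: 2,0

Derivation:
After 1 (k): row=0 col=0 char='c'
After 2 (j): row=1 col=0 char='_'
After 3 (0): row=1 col=0 char='_'
After 4 (b): row=0 col=10 char='w'
After 5 (w): row=1 col=1 char='b'
After 6 (h): row=1 col=0 char='_'
After 7 (w): row=1 col=1 char='b'
After 8 (j): row=2 col=1 char='i'
After 9 (G): row=2 col=0 char='p'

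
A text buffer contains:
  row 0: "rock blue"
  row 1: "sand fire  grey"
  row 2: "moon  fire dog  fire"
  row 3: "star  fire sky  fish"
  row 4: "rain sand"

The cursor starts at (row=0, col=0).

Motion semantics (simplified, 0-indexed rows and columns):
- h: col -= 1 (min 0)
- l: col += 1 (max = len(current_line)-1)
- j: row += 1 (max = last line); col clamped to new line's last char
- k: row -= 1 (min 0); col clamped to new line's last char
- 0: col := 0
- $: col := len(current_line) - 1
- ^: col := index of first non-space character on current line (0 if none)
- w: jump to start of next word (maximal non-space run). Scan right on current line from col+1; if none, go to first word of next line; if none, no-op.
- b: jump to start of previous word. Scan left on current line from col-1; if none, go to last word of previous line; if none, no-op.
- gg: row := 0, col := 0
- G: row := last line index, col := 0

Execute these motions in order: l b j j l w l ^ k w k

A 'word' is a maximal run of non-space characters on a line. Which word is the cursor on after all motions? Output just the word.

After 1 (l): row=0 col=1 char='o'
After 2 (b): row=0 col=0 char='r'
After 3 (j): row=1 col=0 char='s'
After 4 (j): row=2 col=0 char='m'
After 5 (l): row=2 col=1 char='o'
After 6 (w): row=2 col=6 char='f'
After 7 (l): row=2 col=7 char='i'
After 8 (^): row=2 col=0 char='m'
After 9 (k): row=1 col=0 char='s'
After 10 (w): row=1 col=5 char='f'
After 11 (k): row=0 col=5 char='b'

Answer: blue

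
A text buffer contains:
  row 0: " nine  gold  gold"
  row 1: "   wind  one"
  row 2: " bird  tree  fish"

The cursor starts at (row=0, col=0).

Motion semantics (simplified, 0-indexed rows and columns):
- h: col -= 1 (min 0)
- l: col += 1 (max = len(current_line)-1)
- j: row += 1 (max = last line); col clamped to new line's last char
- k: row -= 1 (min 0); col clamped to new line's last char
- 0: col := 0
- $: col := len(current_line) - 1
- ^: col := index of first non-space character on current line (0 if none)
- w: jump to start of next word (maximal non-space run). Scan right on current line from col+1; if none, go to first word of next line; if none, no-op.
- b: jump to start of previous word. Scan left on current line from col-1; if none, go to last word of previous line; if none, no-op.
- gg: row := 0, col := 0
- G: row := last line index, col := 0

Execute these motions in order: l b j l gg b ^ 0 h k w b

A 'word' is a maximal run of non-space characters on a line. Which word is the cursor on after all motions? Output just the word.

Answer: nine

Derivation:
After 1 (l): row=0 col=1 char='n'
After 2 (b): row=0 col=1 char='n'
After 3 (j): row=1 col=1 char='_'
After 4 (l): row=1 col=2 char='_'
After 5 (gg): row=0 col=0 char='_'
After 6 (b): row=0 col=0 char='_'
After 7 (^): row=0 col=1 char='n'
After 8 (0): row=0 col=0 char='_'
After 9 (h): row=0 col=0 char='_'
After 10 (k): row=0 col=0 char='_'
After 11 (w): row=0 col=1 char='n'
After 12 (b): row=0 col=1 char='n'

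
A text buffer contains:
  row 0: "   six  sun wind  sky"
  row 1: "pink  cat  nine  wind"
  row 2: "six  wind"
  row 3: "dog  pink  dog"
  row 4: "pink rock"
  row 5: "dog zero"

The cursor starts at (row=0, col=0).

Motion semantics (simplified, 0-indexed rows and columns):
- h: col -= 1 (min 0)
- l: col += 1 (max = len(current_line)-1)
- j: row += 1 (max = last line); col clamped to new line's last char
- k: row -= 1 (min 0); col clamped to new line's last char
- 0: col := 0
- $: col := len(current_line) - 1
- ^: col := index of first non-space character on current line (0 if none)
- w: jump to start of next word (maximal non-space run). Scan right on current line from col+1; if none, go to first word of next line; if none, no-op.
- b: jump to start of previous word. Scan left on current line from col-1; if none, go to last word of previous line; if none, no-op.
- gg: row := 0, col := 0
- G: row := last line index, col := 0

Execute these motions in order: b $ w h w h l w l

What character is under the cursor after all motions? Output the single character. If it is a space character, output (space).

After 1 (b): row=0 col=0 char='_'
After 2 ($): row=0 col=20 char='y'
After 3 (w): row=1 col=0 char='p'
After 4 (h): row=1 col=0 char='p'
After 5 (w): row=1 col=6 char='c'
After 6 (h): row=1 col=5 char='_'
After 7 (l): row=1 col=6 char='c'
After 8 (w): row=1 col=11 char='n'
After 9 (l): row=1 col=12 char='i'

Answer: i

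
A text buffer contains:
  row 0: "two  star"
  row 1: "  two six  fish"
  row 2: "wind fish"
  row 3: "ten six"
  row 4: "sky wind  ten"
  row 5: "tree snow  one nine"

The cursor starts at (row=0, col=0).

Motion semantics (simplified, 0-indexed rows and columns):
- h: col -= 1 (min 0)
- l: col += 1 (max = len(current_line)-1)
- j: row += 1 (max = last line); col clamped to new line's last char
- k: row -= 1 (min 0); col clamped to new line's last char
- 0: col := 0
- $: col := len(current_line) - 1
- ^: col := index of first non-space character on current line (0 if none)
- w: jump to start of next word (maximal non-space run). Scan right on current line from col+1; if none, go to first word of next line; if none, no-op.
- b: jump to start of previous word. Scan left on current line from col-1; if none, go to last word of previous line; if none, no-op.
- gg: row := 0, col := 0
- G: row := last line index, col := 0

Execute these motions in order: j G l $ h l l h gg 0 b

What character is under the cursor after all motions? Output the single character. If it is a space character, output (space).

Answer: t

Derivation:
After 1 (j): row=1 col=0 char='_'
After 2 (G): row=5 col=0 char='t'
After 3 (l): row=5 col=1 char='r'
After 4 ($): row=5 col=18 char='e'
After 5 (h): row=5 col=17 char='n'
After 6 (l): row=5 col=18 char='e'
After 7 (l): row=5 col=18 char='e'
After 8 (h): row=5 col=17 char='n'
After 9 (gg): row=0 col=0 char='t'
After 10 (0): row=0 col=0 char='t'
After 11 (b): row=0 col=0 char='t'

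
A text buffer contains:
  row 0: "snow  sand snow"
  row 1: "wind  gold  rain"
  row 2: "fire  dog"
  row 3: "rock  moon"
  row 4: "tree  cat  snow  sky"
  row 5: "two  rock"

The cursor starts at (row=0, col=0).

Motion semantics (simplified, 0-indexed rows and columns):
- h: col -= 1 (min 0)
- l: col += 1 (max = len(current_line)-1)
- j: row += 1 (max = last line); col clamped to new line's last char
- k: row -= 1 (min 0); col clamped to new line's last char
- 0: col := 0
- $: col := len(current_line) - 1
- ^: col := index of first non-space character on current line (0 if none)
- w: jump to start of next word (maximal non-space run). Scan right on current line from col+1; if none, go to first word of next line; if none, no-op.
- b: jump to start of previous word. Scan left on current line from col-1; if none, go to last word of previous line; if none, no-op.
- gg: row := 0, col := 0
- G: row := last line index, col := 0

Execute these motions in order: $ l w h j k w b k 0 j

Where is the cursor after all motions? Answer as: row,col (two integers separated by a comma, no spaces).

Answer: 1,0

Derivation:
After 1 ($): row=0 col=14 char='w'
After 2 (l): row=0 col=14 char='w'
After 3 (w): row=1 col=0 char='w'
After 4 (h): row=1 col=0 char='w'
After 5 (j): row=2 col=0 char='f'
After 6 (k): row=1 col=0 char='w'
After 7 (w): row=1 col=6 char='g'
After 8 (b): row=1 col=0 char='w'
After 9 (k): row=0 col=0 char='s'
After 10 (0): row=0 col=0 char='s'
After 11 (j): row=1 col=0 char='w'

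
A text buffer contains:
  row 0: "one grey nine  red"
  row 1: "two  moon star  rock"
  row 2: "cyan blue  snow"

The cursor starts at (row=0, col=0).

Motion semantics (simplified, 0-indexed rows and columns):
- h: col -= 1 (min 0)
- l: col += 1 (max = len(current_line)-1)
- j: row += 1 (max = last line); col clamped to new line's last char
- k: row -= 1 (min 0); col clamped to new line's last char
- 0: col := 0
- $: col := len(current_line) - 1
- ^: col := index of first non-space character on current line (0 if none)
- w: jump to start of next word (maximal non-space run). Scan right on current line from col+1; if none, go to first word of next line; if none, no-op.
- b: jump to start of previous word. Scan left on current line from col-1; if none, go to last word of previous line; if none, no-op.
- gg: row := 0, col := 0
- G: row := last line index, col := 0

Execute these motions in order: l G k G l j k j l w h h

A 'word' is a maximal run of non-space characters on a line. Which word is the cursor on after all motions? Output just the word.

After 1 (l): row=0 col=1 char='n'
After 2 (G): row=2 col=0 char='c'
After 3 (k): row=1 col=0 char='t'
After 4 (G): row=2 col=0 char='c'
After 5 (l): row=2 col=1 char='y'
After 6 (j): row=2 col=1 char='y'
After 7 (k): row=1 col=1 char='w'
After 8 (j): row=2 col=1 char='y'
After 9 (l): row=2 col=2 char='a'
After 10 (w): row=2 col=5 char='b'
After 11 (h): row=2 col=4 char='_'
After 12 (h): row=2 col=3 char='n'

Answer: cyan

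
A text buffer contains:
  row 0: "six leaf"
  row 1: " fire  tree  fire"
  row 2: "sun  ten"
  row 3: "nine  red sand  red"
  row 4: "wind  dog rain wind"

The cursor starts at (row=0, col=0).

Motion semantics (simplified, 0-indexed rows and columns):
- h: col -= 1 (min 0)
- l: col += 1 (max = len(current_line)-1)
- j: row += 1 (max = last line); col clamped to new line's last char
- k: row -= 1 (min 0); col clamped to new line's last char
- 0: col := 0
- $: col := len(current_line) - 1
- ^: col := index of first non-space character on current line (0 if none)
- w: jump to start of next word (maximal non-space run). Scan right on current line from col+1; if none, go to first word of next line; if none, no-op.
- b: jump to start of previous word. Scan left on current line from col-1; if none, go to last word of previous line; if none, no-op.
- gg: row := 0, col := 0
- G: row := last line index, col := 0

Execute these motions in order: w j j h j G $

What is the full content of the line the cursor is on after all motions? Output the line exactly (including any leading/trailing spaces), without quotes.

After 1 (w): row=0 col=4 char='l'
After 2 (j): row=1 col=4 char='e'
After 3 (j): row=2 col=4 char='_'
After 4 (h): row=2 col=3 char='_'
After 5 (j): row=3 col=3 char='e'
After 6 (G): row=4 col=0 char='w'
After 7 ($): row=4 col=18 char='d'

Answer: wind  dog rain wind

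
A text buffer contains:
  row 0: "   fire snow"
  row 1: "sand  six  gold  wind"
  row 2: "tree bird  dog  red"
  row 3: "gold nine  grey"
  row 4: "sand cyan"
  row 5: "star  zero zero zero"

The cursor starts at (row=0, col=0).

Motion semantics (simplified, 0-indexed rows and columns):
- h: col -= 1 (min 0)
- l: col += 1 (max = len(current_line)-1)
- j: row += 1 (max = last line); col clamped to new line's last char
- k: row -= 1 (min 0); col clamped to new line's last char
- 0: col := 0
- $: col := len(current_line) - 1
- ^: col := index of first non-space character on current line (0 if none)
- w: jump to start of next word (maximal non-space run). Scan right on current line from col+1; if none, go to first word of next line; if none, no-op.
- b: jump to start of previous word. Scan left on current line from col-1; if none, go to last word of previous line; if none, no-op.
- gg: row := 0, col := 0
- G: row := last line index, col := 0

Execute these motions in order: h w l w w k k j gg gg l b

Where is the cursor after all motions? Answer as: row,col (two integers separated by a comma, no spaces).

After 1 (h): row=0 col=0 char='_'
After 2 (w): row=0 col=3 char='f'
After 3 (l): row=0 col=4 char='i'
After 4 (w): row=0 col=8 char='s'
After 5 (w): row=1 col=0 char='s'
After 6 (k): row=0 col=0 char='_'
After 7 (k): row=0 col=0 char='_'
After 8 (j): row=1 col=0 char='s'
After 9 (gg): row=0 col=0 char='_'
After 10 (gg): row=0 col=0 char='_'
After 11 (l): row=0 col=1 char='_'
After 12 (b): row=0 col=1 char='_'

Answer: 0,1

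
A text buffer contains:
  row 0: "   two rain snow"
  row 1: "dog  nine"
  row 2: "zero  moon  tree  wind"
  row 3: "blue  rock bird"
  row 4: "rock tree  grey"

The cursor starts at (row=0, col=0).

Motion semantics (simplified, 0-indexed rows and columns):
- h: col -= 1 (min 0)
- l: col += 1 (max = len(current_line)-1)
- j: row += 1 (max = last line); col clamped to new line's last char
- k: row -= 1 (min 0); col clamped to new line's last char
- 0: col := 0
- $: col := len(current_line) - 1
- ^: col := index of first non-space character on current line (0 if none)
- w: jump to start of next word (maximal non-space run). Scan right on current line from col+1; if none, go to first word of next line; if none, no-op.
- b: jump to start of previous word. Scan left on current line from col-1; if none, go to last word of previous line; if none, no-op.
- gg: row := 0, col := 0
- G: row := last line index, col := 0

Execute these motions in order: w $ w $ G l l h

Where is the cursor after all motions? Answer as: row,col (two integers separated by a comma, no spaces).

After 1 (w): row=0 col=3 char='t'
After 2 ($): row=0 col=15 char='w'
After 3 (w): row=1 col=0 char='d'
After 4 ($): row=1 col=8 char='e'
After 5 (G): row=4 col=0 char='r'
After 6 (l): row=4 col=1 char='o'
After 7 (l): row=4 col=2 char='c'
After 8 (h): row=4 col=1 char='o'

Answer: 4,1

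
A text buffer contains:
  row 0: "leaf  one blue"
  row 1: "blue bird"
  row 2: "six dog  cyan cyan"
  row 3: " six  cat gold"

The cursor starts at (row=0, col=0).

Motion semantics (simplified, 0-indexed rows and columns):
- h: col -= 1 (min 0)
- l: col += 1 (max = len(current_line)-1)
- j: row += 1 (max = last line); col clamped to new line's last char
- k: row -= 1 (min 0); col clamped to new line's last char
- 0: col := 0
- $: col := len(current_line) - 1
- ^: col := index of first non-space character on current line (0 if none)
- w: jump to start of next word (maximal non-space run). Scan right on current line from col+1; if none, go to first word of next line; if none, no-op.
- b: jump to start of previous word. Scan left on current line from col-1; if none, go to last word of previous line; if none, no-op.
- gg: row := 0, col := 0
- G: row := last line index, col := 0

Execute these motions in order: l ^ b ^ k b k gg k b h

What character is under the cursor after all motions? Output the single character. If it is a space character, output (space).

After 1 (l): row=0 col=1 char='e'
After 2 (^): row=0 col=0 char='l'
After 3 (b): row=0 col=0 char='l'
After 4 (^): row=0 col=0 char='l'
After 5 (k): row=0 col=0 char='l'
After 6 (b): row=0 col=0 char='l'
After 7 (k): row=0 col=0 char='l'
After 8 (gg): row=0 col=0 char='l'
After 9 (k): row=0 col=0 char='l'
After 10 (b): row=0 col=0 char='l'
After 11 (h): row=0 col=0 char='l'

Answer: l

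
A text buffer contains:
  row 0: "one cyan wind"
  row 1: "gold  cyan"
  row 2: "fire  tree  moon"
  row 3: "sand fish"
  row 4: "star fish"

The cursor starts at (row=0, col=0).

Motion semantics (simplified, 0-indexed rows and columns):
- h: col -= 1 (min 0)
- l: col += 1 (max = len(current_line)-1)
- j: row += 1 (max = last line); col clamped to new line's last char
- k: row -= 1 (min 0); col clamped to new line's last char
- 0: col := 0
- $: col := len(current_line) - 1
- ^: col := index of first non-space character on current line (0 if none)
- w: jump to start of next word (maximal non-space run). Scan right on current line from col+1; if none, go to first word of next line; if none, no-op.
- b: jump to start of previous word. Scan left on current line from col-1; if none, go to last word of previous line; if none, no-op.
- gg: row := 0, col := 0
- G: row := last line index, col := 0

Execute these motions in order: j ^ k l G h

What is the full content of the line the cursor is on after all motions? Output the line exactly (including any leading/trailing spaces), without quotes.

After 1 (j): row=1 col=0 char='g'
After 2 (^): row=1 col=0 char='g'
After 3 (k): row=0 col=0 char='o'
After 4 (l): row=0 col=1 char='n'
After 5 (G): row=4 col=0 char='s'
After 6 (h): row=4 col=0 char='s'

Answer: star fish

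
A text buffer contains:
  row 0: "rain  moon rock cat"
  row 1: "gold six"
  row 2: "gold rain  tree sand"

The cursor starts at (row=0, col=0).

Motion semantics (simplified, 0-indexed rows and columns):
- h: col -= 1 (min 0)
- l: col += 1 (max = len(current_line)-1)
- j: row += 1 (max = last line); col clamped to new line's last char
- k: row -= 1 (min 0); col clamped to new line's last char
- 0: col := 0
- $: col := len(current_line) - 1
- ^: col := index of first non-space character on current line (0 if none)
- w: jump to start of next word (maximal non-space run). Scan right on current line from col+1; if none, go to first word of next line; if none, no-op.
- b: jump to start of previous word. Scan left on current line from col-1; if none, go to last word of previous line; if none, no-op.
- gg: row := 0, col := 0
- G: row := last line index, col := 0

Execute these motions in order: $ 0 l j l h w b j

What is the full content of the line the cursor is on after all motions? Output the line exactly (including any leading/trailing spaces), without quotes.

After 1 ($): row=0 col=18 char='t'
After 2 (0): row=0 col=0 char='r'
After 3 (l): row=0 col=1 char='a'
After 4 (j): row=1 col=1 char='o'
After 5 (l): row=1 col=2 char='l'
After 6 (h): row=1 col=1 char='o'
After 7 (w): row=1 col=5 char='s'
After 8 (b): row=1 col=0 char='g'
After 9 (j): row=2 col=0 char='g'

Answer: gold rain  tree sand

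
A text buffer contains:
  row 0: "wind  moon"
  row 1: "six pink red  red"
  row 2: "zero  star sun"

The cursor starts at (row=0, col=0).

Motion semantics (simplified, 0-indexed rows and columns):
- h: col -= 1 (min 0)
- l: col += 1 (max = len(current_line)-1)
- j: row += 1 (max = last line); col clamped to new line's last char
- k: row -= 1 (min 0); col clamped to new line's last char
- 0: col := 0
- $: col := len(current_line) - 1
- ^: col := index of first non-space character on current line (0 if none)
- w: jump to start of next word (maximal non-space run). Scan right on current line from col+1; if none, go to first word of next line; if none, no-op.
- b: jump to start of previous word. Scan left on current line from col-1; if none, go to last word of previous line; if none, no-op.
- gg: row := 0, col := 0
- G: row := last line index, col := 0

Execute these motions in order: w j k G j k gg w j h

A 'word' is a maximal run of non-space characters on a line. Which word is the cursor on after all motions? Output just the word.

After 1 (w): row=0 col=6 char='m'
After 2 (j): row=1 col=6 char='n'
After 3 (k): row=0 col=6 char='m'
After 4 (G): row=2 col=0 char='z'
After 5 (j): row=2 col=0 char='z'
After 6 (k): row=1 col=0 char='s'
After 7 (gg): row=0 col=0 char='w'
After 8 (w): row=0 col=6 char='m'
After 9 (j): row=1 col=6 char='n'
After 10 (h): row=1 col=5 char='i'

Answer: pink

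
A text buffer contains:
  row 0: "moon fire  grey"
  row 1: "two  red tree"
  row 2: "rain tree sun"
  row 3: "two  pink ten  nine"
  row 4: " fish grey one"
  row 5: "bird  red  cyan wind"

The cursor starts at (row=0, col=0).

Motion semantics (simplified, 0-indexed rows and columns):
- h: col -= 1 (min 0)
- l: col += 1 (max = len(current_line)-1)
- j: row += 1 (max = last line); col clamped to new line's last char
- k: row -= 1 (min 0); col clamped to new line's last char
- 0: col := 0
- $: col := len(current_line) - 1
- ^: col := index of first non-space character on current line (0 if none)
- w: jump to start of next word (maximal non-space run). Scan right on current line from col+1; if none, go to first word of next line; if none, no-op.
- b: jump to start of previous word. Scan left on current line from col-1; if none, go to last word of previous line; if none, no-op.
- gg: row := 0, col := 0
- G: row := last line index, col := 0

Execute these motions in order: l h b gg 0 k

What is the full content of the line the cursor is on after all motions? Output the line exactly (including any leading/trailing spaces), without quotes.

Answer: moon fire  grey

Derivation:
After 1 (l): row=0 col=1 char='o'
After 2 (h): row=0 col=0 char='m'
After 3 (b): row=0 col=0 char='m'
After 4 (gg): row=0 col=0 char='m'
After 5 (0): row=0 col=0 char='m'
After 6 (k): row=0 col=0 char='m'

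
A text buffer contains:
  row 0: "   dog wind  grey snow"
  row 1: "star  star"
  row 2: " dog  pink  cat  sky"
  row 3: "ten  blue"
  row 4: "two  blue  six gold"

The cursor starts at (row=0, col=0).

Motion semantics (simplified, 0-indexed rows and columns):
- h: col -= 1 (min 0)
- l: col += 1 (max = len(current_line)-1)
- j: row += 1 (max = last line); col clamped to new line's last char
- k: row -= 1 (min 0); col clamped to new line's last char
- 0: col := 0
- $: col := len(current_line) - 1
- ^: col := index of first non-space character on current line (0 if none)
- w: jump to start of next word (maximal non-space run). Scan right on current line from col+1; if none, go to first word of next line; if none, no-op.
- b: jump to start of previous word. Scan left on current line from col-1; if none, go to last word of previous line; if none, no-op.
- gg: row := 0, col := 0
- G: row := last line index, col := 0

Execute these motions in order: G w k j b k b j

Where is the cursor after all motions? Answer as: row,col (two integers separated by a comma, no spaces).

After 1 (G): row=4 col=0 char='t'
After 2 (w): row=4 col=5 char='b'
After 3 (k): row=3 col=5 char='b'
After 4 (j): row=4 col=5 char='b'
After 5 (b): row=4 col=0 char='t'
After 6 (k): row=3 col=0 char='t'
After 7 (b): row=2 col=17 char='s'
After 8 (j): row=3 col=8 char='e'

Answer: 3,8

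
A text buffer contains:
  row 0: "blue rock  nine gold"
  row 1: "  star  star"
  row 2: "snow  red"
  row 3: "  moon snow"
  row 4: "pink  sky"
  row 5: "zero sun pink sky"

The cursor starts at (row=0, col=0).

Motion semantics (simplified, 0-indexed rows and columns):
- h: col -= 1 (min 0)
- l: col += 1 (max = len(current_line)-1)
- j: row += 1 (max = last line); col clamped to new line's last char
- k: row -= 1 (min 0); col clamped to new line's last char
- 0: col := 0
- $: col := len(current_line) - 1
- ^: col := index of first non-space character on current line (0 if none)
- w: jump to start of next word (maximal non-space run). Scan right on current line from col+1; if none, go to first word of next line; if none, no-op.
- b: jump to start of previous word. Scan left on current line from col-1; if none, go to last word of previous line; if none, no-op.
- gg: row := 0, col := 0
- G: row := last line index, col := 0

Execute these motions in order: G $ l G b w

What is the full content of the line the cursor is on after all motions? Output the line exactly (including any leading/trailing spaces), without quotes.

After 1 (G): row=5 col=0 char='z'
After 2 ($): row=5 col=16 char='y'
After 3 (l): row=5 col=16 char='y'
After 4 (G): row=5 col=0 char='z'
After 5 (b): row=4 col=6 char='s'
After 6 (w): row=5 col=0 char='z'

Answer: zero sun pink sky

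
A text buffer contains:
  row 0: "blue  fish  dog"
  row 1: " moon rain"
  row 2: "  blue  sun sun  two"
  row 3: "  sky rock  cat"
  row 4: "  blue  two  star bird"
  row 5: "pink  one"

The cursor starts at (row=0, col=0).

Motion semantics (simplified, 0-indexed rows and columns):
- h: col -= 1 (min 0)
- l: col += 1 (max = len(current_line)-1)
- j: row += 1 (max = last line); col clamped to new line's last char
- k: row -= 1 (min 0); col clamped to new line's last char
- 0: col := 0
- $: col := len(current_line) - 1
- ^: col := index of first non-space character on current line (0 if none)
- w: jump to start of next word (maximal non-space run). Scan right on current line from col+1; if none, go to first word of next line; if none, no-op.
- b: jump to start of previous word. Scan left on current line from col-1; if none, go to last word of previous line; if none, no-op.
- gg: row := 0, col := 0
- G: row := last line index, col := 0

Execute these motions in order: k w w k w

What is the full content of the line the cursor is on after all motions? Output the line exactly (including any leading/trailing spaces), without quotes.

Answer:  moon rain

Derivation:
After 1 (k): row=0 col=0 char='b'
After 2 (w): row=0 col=6 char='f'
After 3 (w): row=0 col=12 char='d'
After 4 (k): row=0 col=12 char='d'
After 5 (w): row=1 col=1 char='m'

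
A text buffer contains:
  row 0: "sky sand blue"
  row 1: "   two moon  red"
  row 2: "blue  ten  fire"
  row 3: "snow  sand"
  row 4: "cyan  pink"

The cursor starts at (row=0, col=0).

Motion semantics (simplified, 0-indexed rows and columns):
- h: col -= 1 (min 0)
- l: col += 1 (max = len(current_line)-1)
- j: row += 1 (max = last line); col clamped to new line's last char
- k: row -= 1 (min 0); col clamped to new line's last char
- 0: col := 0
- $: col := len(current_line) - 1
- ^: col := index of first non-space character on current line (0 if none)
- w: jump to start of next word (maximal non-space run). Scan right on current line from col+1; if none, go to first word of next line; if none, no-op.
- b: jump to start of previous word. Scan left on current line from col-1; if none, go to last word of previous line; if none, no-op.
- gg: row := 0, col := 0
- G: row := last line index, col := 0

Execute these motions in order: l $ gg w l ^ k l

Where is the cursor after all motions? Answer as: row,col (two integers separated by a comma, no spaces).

After 1 (l): row=0 col=1 char='k'
After 2 ($): row=0 col=12 char='e'
After 3 (gg): row=0 col=0 char='s'
After 4 (w): row=0 col=4 char='s'
After 5 (l): row=0 col=5 char='a'
After 6 (^): row=0 col=0 char='s'
After 7 (k): row=0 col=0 char='s'
After 8 (l): row=0 col=1 char='k'

Answer: 0,1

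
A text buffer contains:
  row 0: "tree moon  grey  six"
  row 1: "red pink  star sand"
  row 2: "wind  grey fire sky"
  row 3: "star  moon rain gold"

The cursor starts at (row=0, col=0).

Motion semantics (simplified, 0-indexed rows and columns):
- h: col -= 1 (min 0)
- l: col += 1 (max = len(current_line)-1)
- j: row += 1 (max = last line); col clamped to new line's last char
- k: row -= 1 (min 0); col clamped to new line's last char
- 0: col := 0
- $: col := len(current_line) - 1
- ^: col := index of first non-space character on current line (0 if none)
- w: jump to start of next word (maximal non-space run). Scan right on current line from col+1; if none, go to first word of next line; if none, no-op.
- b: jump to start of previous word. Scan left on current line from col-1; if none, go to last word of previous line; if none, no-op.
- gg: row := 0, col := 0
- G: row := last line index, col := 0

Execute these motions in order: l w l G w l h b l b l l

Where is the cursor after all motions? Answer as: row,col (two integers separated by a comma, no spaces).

After 1 (l): row=0 col=1 char='r'
After 2 (w): row=0 col=5 char='m'
After 3 (l): row=0 col=6 char='o'
After 4 (G): row=3 col=0 char='s'
After 5 (w): row=3 col=6 char='m'
After 6 (l): row=3 col=7 char='o'
After 7 (h): row=3 col=6 char='m'
After 8 (b): row=3 col=0 char='s'
After 9 (l): row=3 col=1 char='t'
After 10 (b): row=3 col=0 char='s'
After 11 (l): row=3 col=1 char='t'
After 12 (l): row=3 col=2 char='a'

Answer: 3,2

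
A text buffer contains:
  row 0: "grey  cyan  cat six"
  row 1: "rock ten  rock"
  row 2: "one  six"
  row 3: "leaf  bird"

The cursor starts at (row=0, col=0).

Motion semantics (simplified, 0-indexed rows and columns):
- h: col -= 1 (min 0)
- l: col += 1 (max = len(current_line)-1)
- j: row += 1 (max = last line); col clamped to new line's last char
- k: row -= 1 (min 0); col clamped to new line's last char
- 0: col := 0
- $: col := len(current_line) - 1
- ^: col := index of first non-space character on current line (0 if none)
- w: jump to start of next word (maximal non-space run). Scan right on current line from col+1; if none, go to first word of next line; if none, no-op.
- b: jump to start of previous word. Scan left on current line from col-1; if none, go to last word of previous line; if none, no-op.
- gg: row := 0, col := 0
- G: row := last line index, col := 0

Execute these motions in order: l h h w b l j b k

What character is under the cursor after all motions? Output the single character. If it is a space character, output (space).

Answer: g

Derivation:
After 1 (l): row=0 col=1 char='r'
After 2 (h): row=0 col=0 char='g'
After 3 (h): row=0 col=0 char='g'
After 4 (w): row=0 col=6 char='c'
After 5 (b): row=0 col=0 char='g'
After 6 (l): row=0 col=1 char='r'
After 7 (j): row=1 col=1 char='o'
After 8 (b): row=1 col=0 char='r'
After 9 (k): row=0 col=0 char='g'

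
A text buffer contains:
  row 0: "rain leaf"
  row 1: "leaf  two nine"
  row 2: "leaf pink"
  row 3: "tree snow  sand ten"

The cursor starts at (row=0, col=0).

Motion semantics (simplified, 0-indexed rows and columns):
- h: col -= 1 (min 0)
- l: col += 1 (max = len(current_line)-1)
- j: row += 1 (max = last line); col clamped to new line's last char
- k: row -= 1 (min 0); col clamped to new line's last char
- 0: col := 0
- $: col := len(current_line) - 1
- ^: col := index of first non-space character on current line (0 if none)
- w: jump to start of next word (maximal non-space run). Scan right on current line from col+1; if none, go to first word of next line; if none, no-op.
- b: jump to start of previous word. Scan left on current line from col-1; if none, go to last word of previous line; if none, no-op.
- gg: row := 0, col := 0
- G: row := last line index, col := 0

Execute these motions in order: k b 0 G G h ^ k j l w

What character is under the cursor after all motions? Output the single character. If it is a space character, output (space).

Answer: s

Derivation:
After 1 (k): row=0 col=0 char='r'
After 2 (b): row=0 col=0 char='r'
After 3 (0): row=0 col=0 char='r'
After 4 (G): row=3 col=0 char='t'
After 5 (G): row=3 col=0 char='t'
After 6 (h): row=3 col=0 char='t'
After 7 (^): row=3 col=0 char='t'
After 8 (k): row=2 col=0 char='l'
After 9 (j): row=3 col=0 char='t'
After 10 (l): row=3 col=1 char='r'
After 11 (w): row=3 col=5 char='s'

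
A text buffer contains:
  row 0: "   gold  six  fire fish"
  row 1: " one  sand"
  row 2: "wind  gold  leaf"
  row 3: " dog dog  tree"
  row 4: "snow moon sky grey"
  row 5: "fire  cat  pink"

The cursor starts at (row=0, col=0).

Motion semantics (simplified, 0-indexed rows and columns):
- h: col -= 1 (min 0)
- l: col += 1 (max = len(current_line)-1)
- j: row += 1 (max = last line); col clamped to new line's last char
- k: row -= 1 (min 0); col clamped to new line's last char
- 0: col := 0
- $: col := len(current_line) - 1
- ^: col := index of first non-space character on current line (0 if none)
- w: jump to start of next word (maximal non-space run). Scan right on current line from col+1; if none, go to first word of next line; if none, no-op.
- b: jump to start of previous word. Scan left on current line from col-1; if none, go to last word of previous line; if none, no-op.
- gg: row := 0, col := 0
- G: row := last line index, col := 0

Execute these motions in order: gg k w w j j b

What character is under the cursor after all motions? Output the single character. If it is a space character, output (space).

After 1 (gg): row=0 col=0 char='_'
After 2 (k): row=0 col=0 char='_'
After 3 (w): row=0 col=3 char='g'
After 4 (w): row=0 col=9 char='s'
After 5 (j): row=1 col=9 char='d'
After 6 (j): row=2 col=9 char='d'
After 7 (b): row=2 col=6 char='g'

Answer: g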